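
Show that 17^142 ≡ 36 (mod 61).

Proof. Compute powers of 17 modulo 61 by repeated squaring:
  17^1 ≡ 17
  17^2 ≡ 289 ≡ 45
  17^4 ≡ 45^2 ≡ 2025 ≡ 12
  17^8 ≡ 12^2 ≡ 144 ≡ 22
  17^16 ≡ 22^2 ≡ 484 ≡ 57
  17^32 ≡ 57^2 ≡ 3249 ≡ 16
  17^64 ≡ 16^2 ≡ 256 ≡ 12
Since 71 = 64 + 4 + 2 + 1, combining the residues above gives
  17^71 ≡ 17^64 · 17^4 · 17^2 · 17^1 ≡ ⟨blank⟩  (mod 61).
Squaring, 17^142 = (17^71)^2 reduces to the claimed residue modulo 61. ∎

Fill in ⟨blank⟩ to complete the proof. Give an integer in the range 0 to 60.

Multiply the listed residues: 12 · 12 · 45 · 17 = 144 → 6480 → 110160.
Reducing modulo 61: 110160 = 1805·61 + 55, so 17^71 ≡ 55.

55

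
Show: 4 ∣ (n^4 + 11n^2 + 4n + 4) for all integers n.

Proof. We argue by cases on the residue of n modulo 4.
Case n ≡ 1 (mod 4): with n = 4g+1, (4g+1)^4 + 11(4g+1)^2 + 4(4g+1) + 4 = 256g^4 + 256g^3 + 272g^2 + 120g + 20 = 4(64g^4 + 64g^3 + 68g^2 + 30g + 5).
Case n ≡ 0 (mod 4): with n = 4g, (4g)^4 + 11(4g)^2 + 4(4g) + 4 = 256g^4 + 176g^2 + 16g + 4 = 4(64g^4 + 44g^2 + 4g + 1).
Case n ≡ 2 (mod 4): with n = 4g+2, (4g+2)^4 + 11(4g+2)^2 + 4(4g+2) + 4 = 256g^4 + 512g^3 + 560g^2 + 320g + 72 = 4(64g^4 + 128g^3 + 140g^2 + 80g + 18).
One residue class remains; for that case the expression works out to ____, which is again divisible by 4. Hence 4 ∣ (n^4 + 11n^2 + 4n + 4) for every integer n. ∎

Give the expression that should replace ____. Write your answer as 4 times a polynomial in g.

The residues treated are {1, 0, 2}, so the missing case is n ≡ 3 (mod 4); write n = 4g+3.
Then (4g+3)^4 + 11(4g+3)^2 + 4(4g+3) + 4 = 256g^4 + 768g^3 + 1040g^2 + 712g + 196 = 4(64g^4 + 192g^3 + 260g^2 + 178g + 49).

4(64g^4 + 192g^3 + 260g^2 + 178g + 49)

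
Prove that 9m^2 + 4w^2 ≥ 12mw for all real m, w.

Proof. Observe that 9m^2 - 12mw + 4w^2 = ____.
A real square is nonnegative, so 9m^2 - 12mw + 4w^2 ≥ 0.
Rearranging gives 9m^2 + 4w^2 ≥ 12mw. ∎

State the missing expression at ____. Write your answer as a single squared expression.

(3m - 2w)^2

The leading and trailing coefficients are 3^2 and 2^2, and 12 = 2·3·2, so the trinomial is (3m - 2w)^2.
Hence 9m^2 - 12mw + 4w^2 ≥ 0.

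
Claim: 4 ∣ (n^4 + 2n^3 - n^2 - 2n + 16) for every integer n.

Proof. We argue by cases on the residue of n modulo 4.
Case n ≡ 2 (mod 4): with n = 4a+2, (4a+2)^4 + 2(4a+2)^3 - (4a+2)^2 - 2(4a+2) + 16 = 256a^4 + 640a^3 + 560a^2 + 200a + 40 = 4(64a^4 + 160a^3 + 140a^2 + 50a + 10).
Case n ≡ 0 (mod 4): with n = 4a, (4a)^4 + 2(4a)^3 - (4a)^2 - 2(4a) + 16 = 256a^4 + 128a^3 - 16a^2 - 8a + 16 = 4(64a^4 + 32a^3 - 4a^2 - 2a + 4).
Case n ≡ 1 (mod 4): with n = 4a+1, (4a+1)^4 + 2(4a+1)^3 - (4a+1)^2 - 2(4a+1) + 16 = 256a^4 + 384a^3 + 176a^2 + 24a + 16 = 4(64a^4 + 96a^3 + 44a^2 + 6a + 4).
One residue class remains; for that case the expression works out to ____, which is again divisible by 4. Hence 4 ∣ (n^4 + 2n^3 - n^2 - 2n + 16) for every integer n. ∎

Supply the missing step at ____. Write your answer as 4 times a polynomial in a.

4(64a^4 + 224a^3 + 284a^2 + 154a + 34)

Only n ≡ 3 (mod 4) is unaccounted for. Put n = 4a+3:
(4a+3)^4 + 2(4a+3)^3 - (4a+3)^2 - 2(4a+3) + 16 expands to 256a^4 + 896a^3 + 1136a^2 + 616a + 136,
and factoring out 4 leaves 4(64a^4 + 224a^3 + 284a^2 + 154a + 34).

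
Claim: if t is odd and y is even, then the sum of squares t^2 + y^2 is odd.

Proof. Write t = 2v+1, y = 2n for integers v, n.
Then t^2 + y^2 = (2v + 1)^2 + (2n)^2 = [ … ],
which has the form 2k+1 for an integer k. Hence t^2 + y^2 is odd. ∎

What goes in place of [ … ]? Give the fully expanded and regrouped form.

(2v + 1)^2 + (2n)^2 = 4n^2 + 4v^2 + 4v + 1
= 2(2n^2 + 2v^2 + 2v) + 1.
Since 2n^2 + 2v^2 + 2v is an integer, the sum of squares is of the form 2k+1 for an integer k.

2(2n^2 + 2v^2 + 2v) + 1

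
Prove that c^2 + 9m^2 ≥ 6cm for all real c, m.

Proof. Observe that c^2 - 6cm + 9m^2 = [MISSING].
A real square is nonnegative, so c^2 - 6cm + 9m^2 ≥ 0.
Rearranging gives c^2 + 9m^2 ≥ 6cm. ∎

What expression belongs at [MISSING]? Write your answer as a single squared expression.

(c - 3m)^2

c^2 - 6cm + 9m^2 is a perfect-square trinomial: the outer terms are (c)^2 and (3m)^2, and the cross term is -2·c·3m.
So c^2 - 6cm + 9m^2 = (c - 3m)^2 ≥ 0.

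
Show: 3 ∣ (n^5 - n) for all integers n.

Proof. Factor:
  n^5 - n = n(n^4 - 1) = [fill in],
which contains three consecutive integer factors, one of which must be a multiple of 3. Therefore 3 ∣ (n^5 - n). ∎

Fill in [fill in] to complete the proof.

n^4 - 1 = (n^2 - 1)(n^2 + 1), and n^2 - 1 = (n-1)(n+1).
So n(n^4 - 1) = (n - 1)n(n + 1)(n^2 + 1).

(n - 1)n(n + 1)(n^2 + 1)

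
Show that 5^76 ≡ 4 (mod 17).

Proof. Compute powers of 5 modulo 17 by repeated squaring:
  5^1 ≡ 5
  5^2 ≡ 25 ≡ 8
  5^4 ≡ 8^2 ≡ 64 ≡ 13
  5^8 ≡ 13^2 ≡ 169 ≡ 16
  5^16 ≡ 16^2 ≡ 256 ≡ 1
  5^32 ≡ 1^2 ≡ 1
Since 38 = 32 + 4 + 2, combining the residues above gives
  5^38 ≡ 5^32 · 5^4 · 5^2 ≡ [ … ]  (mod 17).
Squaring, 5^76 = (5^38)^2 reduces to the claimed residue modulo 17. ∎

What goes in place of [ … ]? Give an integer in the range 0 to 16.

2

Multiply the listed residues: 1 · 13 · 8 = 13 → 104.
Reducing modulo 17: 104 = 6·17 + 2, so 5^38 ≡ 2.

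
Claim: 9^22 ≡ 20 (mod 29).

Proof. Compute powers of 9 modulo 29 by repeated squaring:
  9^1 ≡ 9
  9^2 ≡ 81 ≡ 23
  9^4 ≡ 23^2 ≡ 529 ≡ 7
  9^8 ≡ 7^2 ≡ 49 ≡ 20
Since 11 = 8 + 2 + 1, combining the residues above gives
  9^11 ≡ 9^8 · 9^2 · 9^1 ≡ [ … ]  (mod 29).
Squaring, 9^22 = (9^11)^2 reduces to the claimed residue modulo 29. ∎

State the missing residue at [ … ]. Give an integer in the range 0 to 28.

22

9^8 · 9^2 · 9^1 ≡ 20 · 23 · 9 = 4140.
4140 mod 29 = 22, so 9^11 ≡ 22 (mod 29).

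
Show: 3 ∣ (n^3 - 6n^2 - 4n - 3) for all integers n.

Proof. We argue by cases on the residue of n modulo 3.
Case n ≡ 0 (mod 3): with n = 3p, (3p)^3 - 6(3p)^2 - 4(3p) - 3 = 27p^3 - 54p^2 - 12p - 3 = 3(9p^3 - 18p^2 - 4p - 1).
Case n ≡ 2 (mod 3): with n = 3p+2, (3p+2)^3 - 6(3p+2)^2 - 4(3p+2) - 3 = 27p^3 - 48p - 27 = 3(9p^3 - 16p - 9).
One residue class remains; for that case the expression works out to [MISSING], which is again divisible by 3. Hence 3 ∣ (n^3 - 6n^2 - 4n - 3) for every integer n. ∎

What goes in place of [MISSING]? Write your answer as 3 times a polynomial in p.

Only n ≡ 1 (mod 3) is unaccounted for. Put n = 3p+1:
(3p+1)^3 - 6(3p+1)^2 - 4(3p+1) - 3 expands to 27p^3 - 27p^2 - 39p - 12,
and factoring out 3 leaves 3(9p^3 - 9p^2 - 13p - 4).

3(9p^3 - 9p^2 - 13p - 4)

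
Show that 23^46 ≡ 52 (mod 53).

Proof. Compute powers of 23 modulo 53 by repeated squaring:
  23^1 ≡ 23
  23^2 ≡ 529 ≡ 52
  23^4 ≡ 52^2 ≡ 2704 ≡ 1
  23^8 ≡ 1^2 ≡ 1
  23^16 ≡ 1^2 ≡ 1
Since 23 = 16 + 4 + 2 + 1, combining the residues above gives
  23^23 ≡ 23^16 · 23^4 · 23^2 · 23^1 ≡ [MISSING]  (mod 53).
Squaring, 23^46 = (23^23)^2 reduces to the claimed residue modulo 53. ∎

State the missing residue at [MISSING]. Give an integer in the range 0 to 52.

30

23^16 · 23^4 · 23^2 · 23^1 ≡ 1 · 1 · 52 · 23 = 1196.
1196 mod 53 = 30, so 23^23 ≡ 30 (mod 53).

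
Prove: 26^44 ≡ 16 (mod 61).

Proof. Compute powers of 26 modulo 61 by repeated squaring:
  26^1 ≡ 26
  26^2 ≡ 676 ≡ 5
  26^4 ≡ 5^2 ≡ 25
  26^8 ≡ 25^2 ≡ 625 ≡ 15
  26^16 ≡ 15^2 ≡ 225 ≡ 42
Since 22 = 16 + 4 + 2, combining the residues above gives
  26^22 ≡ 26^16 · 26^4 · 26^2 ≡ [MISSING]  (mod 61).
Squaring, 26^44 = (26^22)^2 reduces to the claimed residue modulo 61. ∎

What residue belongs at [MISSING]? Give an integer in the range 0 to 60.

4

26^16 · 26^4 · 26^2 ≡ 42 · 25 · 5 = 5250.
5250 mod 61 = 4, so 26^22 ≡ 4 (mod 61).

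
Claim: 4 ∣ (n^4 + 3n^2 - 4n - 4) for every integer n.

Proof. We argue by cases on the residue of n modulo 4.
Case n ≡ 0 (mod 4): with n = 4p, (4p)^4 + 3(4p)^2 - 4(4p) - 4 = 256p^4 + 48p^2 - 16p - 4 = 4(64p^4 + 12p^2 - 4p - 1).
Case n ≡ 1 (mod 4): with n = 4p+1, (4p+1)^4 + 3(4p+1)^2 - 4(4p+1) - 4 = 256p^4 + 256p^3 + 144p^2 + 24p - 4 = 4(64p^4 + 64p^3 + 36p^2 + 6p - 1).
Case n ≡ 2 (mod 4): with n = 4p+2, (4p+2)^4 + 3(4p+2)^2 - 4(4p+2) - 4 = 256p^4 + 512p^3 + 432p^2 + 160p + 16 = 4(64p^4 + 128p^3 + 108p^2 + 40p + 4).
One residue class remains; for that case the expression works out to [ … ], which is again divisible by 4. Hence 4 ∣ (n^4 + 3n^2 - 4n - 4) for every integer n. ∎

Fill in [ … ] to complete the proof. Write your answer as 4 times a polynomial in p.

4(64p^4 + 192p^3 + 228p^2 + 122p + 23)

The residues treated are {0, 1, 2}, so the missing case is n ≡ 3 (mod 4); write n = 4p+3.
Then (4p+3)^4 + 3(4p+3)^2 - 4(4p+3) - 4 = 256p^4 + 768p^3 + 912p^2 + 488p + 92 = 4(64p^4 + 192p^3 + 228p^2 + 122p + 23).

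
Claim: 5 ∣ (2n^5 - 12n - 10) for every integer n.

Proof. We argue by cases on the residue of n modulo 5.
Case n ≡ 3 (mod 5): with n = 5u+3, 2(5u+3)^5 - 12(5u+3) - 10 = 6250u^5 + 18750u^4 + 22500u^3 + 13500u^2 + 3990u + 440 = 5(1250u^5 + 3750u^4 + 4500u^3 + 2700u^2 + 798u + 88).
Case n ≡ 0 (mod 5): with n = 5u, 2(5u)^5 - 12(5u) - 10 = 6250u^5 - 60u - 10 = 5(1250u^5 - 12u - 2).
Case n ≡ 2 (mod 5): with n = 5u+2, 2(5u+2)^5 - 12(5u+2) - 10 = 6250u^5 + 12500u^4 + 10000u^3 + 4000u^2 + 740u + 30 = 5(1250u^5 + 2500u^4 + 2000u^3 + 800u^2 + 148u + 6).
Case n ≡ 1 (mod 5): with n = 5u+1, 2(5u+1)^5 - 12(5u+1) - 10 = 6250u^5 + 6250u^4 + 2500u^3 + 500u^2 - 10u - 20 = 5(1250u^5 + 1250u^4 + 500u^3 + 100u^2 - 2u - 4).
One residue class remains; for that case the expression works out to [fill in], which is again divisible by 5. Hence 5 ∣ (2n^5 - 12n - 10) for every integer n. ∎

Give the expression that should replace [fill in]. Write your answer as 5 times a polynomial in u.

5(1250u^5 + 5000u^4 + 8000u^3 + 6400u^2 + 2548u + 398)

The residues treated are {3, 0, 2, 1}, so the missing case is n ≡ 4 (mod 5); write n = 5u+4.
Then 2(5u+4)^5 - 12(5u+4) - 10 = 6250u^5 + 25000u^4 + 40000u^3 + 32000u^2 + 12740u + 1990 = 5(1250u^5 + 5000u^4 + 8000u^3 + 6400u^2 + 2548u + 398).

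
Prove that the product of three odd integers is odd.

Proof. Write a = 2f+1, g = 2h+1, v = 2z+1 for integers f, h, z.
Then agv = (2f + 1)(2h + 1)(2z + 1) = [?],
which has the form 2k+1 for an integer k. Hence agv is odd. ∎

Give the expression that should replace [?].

(2f + 1)(2h + 1)(2z + 1) = 8fhz + 4fh + 4fz + 2f + 4hz + 2h + 2z + 1
= 2(4fhz + 2fh + 2fz + f + 2hz + h + z) + 1.
Since 4fhz + 2fh + 2fz + f + 2hz + h + z is an integer, the product is of the form 2k+1 for an integer k.

2(4fhz + 2fh + 2fz + f + 2hz + h + z) + 1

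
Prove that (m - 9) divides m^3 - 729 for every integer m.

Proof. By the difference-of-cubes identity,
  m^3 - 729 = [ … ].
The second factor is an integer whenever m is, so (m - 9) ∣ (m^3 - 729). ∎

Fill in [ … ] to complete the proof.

(m - 9)(m^2 + 9m + 81)

Polynomial division of m^3 - 729 by m - 9 leaves remainder 0 and quotient m^2 + 9m + 81.
Hence m^3 - 729 = (m - 9)(m^2 + 9m + 81).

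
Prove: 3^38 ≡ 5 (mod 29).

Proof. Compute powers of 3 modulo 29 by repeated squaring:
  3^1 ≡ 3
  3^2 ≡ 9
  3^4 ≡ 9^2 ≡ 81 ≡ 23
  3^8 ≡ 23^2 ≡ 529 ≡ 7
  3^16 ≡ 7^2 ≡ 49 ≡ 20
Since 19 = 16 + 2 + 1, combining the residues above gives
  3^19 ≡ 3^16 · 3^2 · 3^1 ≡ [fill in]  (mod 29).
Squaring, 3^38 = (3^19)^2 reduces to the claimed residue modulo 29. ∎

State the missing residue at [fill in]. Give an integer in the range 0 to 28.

18

Multiply the listed residues: 20 · 9 · 3 = 180 → 540.
Reducing modulo 29: 540 = 18·29 + 18, so 3^19 ≡ 18.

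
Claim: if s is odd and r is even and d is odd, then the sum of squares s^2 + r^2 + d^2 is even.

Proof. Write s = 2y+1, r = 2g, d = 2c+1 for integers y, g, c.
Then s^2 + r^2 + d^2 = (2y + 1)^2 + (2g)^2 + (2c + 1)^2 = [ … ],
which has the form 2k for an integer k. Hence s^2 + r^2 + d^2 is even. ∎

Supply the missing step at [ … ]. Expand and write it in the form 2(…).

Expanding: (2y + 1)^2 + (2g)^2 + (2c + 1)^2 = 4c^2 + 4c + 4g^2 + 4y^2 + 4y + 2.
Every term is even; pulling out the factor of 2 gives 2(2c^2 + 2c + 2g^2 + 2y^2 + 2y + 1).

2(2c^2 + 2c + 2g^2 + 2y^2 + 2y + 1)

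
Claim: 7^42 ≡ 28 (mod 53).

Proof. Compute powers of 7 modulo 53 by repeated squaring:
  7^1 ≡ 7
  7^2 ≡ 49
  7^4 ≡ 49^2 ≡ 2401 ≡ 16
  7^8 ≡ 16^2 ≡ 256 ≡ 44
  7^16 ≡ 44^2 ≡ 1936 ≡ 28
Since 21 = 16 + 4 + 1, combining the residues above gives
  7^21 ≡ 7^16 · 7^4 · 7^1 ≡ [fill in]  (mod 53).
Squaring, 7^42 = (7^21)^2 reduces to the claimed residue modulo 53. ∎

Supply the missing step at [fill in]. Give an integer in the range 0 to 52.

9

7^16 · 7^4 · 7^1 ≡ 28 · 16 · 7 = 3136.
3136 mod 53 = 9, so 7^21 ≡ 9 (mod 53).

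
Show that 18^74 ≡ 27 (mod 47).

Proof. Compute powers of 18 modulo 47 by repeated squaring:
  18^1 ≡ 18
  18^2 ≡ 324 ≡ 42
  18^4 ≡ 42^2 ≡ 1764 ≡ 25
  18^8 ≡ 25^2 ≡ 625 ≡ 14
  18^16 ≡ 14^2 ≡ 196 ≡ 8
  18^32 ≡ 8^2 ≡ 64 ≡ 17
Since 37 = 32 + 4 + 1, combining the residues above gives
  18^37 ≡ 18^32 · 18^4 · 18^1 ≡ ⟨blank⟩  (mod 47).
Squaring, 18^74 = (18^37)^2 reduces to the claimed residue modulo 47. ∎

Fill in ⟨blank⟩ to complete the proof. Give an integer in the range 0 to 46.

36

Multiply the listed residues: 17 · 25 · 18 = 425 → 7650.
Reducing modulo 47: 7650 = 162·47 + 36, so 18^37 ≡ 36.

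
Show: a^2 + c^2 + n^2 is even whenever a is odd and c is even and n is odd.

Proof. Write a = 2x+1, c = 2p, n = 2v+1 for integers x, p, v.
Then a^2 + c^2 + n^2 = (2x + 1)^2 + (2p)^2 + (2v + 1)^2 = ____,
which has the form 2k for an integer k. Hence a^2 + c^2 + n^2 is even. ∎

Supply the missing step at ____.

2(2p^2 + 2v^2 + 2v + 2x^2 + 2x + 1)

(2x + 1)^2 + (2p)^2 + (2v + 1)^2 = 4p^2 + 4v^2 + 4v + 4x^2 + 4x + 2
= 2(2p^2 + 2v^2 + 2v + 2x^2 + 2x + 1).
Since 2p^2 + 2v^2 + 2v + 2x^2 + 2x + 1 is an integer, the sum of squares is of the form 2k for an integer k.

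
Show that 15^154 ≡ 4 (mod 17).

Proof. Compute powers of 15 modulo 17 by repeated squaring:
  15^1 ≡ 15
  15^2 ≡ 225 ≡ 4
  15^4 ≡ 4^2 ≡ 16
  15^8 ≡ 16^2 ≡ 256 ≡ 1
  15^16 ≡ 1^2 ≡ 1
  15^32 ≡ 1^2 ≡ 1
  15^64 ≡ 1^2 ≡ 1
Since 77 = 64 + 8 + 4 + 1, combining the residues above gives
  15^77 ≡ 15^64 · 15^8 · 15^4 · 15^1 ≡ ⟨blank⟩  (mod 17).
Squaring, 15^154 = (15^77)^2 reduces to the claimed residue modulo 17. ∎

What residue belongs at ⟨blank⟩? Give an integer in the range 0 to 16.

15^64 · 15^8 · 15^4 · 15^1 ≡ 1 · 1 · 16 · 15 = 240.
240 mod 17 = 2, so 15^77 ≡ 2 (mod 17).

2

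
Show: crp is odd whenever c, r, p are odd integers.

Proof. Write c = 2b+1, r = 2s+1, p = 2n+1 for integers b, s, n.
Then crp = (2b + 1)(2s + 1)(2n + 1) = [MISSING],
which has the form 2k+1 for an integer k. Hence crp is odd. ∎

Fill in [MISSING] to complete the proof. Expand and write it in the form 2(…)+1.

2(4bns + 2bn + 2bs + b + 2ns + n + s) + 1

Expanding: (2b + 1)(2s + 1)(2n + 1) = 8bns + 4bn + 4bs + 2b + 4ns + 2n + 2s + 1.
Every term except the constant is even, so this is 2(4bns + 2bn + 2bs + b + 2ns + n + s) + 1,
and 4bns + 2bn + 2bs + b + 2ns + n + s ∈ ℤ gives the required form.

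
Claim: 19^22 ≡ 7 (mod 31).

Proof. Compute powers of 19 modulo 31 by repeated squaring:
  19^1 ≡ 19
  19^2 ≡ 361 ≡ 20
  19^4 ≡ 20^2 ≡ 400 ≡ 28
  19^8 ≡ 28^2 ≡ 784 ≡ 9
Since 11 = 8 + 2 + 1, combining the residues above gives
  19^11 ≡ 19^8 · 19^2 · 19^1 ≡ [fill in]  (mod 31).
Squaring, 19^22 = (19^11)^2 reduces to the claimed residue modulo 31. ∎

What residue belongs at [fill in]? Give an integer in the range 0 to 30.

19^8 · 19^2 · 19^1 ≡ 9 · 20 · 19 = 3420.
3420 mod 31 = 10, so 19^11 ≡ 10 (mod 31).

10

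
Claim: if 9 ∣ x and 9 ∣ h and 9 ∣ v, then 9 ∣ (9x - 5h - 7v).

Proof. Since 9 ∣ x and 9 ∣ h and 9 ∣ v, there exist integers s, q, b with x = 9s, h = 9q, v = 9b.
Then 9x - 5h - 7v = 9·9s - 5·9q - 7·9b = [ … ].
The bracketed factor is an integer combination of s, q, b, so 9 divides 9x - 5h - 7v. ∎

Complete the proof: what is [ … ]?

Each term has a factor of 9: 9·9s - 5·9q - 7·9b = 9·(-7b - 5q + 9s).
Since -7b - 5q + 9s is an integer, 9 ∣ (9x - 5h - 7v).

9(-7b - 5q + 9s)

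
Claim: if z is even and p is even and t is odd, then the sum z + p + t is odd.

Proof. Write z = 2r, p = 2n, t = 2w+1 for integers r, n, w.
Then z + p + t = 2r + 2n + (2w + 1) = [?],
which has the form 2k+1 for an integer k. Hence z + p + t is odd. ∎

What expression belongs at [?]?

Expanding: 2r + 2n + (2w + 1) = 2n + 2r + 2w + 1.
Every term except the constant is even, so this is 2(n + r + w) + 1,
and n + r + w ∈ ℤ gives the required form.

2(n + r + w) + 1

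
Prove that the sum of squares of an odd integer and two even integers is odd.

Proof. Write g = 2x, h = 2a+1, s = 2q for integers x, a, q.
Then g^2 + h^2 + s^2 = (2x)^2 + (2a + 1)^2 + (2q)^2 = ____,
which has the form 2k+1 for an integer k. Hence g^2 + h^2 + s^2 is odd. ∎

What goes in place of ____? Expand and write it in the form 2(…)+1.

Expanding: (2x)^2 + (2a + 1)^2 + (2q)^2 = 4a^2 + 4a + 4q^2 + 4x^2 + 1.
Every term except the constant is even, so this is 2(2a^2 + 2a + 2q^2 + 2x^2) + 1,
and 2a^2 + 2a + 2q^2 + 2x^2 ∈ ℤ gives the required form.

2(2a^2 + 2a + 2q^2 + 2x^2) + 1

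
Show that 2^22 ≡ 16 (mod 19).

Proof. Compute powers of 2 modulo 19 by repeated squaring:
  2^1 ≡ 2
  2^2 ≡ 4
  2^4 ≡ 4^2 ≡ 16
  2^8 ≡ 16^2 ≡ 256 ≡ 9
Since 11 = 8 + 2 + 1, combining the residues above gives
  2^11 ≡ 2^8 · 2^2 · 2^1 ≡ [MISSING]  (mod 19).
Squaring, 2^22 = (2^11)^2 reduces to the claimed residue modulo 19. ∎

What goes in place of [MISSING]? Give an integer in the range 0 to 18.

2^8 · 2^2 · 2^1 ≡ 9 · 4 · 2 = 72.
72 mod 19 = 15, so 2^11 ≡ 15 (mod 19).

15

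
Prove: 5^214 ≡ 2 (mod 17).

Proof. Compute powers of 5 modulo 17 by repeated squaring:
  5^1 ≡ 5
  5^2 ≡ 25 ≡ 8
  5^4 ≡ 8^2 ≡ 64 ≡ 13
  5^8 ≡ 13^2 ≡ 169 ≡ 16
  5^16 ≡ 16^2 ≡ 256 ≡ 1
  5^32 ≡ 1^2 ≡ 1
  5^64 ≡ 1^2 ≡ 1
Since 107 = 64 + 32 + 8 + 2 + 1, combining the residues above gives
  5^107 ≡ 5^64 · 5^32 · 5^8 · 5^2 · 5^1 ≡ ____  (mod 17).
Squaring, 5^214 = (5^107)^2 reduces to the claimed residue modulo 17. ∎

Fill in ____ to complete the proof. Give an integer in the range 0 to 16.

11

Multiply the listed residues: 1 · 1 · 16 · 8 · 5 = 1 → 16 → 128 → 640.
Reducing modulo 17: 640 = 37·17 + 11, so 5^107 ≡ 11.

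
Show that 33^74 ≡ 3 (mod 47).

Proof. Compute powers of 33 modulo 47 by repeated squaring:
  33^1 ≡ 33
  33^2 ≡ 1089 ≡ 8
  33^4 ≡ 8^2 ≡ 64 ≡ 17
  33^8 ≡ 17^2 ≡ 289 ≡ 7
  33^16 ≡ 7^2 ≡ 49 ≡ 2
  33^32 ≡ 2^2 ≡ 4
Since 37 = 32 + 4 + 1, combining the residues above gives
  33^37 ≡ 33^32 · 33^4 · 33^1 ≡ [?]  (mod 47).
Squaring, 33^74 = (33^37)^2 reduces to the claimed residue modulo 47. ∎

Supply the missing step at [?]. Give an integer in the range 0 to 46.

33^32 · 33^4 · 33^1 ≡ 4 · 17 · 33 = 2244.
2244 mod 47 = 35, so 33^37 ≡ 35 (mod 47).

35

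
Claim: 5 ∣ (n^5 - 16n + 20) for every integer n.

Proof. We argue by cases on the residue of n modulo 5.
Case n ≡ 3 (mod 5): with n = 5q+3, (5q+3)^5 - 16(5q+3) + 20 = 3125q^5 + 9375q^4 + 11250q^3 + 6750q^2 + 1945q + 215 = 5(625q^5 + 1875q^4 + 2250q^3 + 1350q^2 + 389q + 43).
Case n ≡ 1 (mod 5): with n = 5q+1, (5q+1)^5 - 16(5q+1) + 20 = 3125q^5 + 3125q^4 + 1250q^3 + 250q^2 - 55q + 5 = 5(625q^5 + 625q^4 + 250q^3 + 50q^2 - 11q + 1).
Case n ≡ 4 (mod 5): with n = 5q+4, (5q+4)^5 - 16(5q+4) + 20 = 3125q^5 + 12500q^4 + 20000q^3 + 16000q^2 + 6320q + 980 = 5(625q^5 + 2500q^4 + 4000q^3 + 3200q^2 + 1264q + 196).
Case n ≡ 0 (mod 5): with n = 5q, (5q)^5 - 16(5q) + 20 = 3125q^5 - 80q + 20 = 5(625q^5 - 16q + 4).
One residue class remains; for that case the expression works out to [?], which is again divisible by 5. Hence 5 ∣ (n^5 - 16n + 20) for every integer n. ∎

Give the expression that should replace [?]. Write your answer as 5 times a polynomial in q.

Only n ≡ 2 (mod 5) is unaccounted for. Put n = 5q+2:
(5q+2)^5 - 16(5q+2) + 20 expands to 3125q^5 + 6250q^4 + 5000q^3 + 2000q^2 + 320q + 20,
and factoring out 5 leaves 5(625q^5 + 1250q^4 + 1000q^3 + 400q^2 + 64q + 4).

5(625q^5 + 1250q^4 + 1000q^3 + 400q^2 + 64q + 4)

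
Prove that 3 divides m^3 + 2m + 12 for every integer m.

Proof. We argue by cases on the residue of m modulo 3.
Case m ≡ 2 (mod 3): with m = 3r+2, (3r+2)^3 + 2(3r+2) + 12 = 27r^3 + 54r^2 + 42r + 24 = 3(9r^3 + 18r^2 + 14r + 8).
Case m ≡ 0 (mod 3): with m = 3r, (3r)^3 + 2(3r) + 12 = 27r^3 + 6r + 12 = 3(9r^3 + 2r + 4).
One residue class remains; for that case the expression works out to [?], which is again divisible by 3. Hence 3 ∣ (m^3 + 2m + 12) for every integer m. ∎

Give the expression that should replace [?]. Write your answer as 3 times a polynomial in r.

3(9r^3 + 9r^2 + 5r + 5)

The residues treated are {2, 0}, so the missing case is m ≡ 1 (mod 3); write m = 3r+1.
Then (3r+1)^3 + 2(3r+1) + 12 = 27r^3 + 27r^2 + 15r + 15 = 3(9r^3 + 9r^2 + 5r + 5).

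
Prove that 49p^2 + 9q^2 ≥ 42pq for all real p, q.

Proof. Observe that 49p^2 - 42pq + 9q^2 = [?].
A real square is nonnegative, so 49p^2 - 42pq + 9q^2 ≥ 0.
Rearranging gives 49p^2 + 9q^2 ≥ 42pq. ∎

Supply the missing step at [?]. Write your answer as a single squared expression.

The leading and trailing coefficients are 7^2 and 3^2, and 42 = 2·7·3, so the trinomial is (7p - 3q)^2.
Hence 49p^2 - 42pq + 9q^2 ≥ 0.

(7p - 3q)^2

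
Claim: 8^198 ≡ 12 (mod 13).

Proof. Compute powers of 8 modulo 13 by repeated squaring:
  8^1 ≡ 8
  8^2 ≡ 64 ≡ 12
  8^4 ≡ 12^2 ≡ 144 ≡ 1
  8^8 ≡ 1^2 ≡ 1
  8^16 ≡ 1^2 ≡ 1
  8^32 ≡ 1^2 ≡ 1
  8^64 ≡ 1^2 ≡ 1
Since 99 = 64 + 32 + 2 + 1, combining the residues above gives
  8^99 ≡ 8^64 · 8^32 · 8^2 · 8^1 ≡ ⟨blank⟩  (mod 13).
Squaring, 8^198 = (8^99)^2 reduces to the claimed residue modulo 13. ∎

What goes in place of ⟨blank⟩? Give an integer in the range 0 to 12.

Multiply the listed residues: 1 · 1 · 12 · 8 = 1 → 12 → 96.
Reducing modulo 13: 96 = 7·13 + 5, so 8^99 ≡ 5.

5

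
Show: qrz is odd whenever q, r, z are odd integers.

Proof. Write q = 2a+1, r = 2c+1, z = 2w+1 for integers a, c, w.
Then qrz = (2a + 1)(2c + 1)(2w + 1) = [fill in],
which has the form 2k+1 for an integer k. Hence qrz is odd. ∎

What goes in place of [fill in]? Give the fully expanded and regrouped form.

2(4acw + 2ac + 2aw + a + 2cw + c + w) + 1

(2a + 1)(2c + 1)(2w + 1) = 8acw + 4ac + 4aw + 2a + 4cw + 2c + 2w + 1
= 2(4acw + 2ac + 2aw + a + 2cw + c + w) + 1.
Since 4acw + 2ac + 2aw + a + 2cw + c + w is an integer, the product is of the form 2k+1 for an integer k.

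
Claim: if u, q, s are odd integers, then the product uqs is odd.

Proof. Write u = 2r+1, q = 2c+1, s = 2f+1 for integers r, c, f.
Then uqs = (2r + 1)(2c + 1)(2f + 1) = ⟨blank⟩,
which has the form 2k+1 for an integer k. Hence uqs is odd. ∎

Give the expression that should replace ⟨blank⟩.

2(4cfr + 2cf + 2cr + c + 2fr + f + r) + 1

Expanding: (2r + 1)(2c + 1)(2f + 1) = 8cfr + 4cf + 4cr + 2c + 4fr + 2f + 2r + 1.
Every term except the constant is even, so this is 2(4cfr + 2cf + 2cr + c + 2fr + f + r) + 1,
and 4cfr + 2cf + 2cr + c + 2fr + f + r ∈ ℤ gives the required form.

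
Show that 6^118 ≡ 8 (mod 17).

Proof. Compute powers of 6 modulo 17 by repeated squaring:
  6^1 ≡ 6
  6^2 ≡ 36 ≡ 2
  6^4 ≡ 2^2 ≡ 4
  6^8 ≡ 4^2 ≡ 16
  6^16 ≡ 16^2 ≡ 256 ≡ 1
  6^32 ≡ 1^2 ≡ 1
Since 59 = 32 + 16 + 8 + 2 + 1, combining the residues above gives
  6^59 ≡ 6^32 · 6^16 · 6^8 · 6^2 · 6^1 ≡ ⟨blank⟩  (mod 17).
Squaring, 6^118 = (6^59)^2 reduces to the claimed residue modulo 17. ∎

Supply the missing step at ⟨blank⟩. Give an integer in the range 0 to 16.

6^32 · 6^16 · 6^8 · 6^2 · 6^1 ≡ 1 · 1 · 16 · 2 · 6 = 192.
192 mod 17 = 5, so 6^59 ≡ 5 (mod 17).

5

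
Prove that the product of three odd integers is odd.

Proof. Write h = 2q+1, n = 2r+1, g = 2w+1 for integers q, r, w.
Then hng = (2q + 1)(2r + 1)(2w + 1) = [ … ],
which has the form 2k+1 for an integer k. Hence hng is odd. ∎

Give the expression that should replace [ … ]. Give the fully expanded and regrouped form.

2(4qrw + 2qr + 2qw + q + 2rw + r + w) + 1

(2q + 1)(2r + 1)(2w + 1) = 8qrw + 4qr + 4qw + 2q + 4rw + 2r + 2w + 1
= 2(4qrw + 2qr + 2qw + q + 2rw + r + w) + 1.
Since 4qrw + 2qr + 2qw + q + 2rw + r + w is an integer, the product is of the form 2k+1 for an integer k.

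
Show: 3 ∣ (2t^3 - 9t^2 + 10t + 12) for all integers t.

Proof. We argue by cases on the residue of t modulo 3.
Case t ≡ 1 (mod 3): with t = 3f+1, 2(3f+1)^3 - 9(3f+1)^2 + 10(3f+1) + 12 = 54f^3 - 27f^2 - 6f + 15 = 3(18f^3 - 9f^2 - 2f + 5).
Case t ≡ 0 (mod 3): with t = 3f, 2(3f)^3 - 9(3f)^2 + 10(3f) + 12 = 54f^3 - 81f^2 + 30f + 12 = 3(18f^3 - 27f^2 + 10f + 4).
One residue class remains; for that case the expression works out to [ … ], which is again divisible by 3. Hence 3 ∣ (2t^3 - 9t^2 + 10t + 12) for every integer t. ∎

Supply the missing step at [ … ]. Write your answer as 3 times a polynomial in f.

The residues treated are {1, 0}, so the missing case is t ≡ 2 (mod 3); write t = 3f+2.
Then 2(3f+2)^3 - 9(3f+2)^2 + 10(3f+2) + 12 = 54f^3 + 27f^2 - 6f + 12 = 3(18f^3 + 9f^2 - 2f + 4).

3(18f^3 + 9f^2 - 2f + 4)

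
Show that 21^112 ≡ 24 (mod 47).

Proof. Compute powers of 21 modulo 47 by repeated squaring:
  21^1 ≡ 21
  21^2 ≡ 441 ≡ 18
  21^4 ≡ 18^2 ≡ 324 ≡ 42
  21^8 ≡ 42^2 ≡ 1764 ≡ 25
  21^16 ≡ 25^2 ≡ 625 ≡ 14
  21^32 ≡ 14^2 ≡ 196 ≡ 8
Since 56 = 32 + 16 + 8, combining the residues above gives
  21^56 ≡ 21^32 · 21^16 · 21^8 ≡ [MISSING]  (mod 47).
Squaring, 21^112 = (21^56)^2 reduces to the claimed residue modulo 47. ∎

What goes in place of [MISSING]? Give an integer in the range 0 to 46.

27

21^32 · 21^16 · 21^8 ≡ 8 · 14 · 25 = 2800.
2800 mod 47 = 27, so 21^56 ≡ 27 (mod 47).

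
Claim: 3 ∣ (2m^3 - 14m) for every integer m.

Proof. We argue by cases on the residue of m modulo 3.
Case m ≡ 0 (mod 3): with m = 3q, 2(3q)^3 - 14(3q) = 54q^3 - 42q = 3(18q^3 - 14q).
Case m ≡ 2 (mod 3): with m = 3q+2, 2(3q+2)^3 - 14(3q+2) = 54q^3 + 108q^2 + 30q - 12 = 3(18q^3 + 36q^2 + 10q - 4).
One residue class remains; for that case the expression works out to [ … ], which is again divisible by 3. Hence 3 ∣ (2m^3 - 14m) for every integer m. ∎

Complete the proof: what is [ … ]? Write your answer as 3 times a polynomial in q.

3(18q^3 + 18q^2 - 8q - 4)

Only m ≡ 1 (mod 3) is unaccounted for. Put m = 3q+1:
2(3q+1)^3 - 14(3q+1) expands to 54q^3 + 54q^2 - 24q - 12,
and factoring out 3 leaves 3(18q^3 + 18q^2 - 8q - 4).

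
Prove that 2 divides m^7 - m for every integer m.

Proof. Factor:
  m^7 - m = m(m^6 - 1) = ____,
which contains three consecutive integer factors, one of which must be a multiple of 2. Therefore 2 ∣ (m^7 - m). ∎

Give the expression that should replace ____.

(m - 1)m(m + 1)(m^4 + m^2 + 1)

m^6 - 1 = (m^2 - 1)(m^4 + m^2 + 1), and m^2 - 1 = (m-1)(m+1).
So m(m^6 - 1) = (m - 1)m(m + 1)(m^4 + m^2 + 1).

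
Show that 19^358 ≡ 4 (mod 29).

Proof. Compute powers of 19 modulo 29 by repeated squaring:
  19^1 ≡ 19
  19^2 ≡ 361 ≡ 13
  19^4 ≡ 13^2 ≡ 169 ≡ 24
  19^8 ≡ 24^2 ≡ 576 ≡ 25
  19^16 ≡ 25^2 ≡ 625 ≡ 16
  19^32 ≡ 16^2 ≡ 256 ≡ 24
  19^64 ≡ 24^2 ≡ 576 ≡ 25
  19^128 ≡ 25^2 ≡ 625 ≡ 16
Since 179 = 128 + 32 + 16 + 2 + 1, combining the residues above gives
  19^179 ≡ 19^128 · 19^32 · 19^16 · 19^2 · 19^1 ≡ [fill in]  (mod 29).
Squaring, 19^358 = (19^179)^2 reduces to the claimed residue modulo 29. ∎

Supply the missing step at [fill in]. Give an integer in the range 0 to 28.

27

19^128 · 19^32 · 19^16 · 19^2 · 19^1 ≡ 16 · 24 · 16 · 13 · 19 = 1517568.
1517568 mod 29 = 27, so 19^179 ≡ 27 (mod 29).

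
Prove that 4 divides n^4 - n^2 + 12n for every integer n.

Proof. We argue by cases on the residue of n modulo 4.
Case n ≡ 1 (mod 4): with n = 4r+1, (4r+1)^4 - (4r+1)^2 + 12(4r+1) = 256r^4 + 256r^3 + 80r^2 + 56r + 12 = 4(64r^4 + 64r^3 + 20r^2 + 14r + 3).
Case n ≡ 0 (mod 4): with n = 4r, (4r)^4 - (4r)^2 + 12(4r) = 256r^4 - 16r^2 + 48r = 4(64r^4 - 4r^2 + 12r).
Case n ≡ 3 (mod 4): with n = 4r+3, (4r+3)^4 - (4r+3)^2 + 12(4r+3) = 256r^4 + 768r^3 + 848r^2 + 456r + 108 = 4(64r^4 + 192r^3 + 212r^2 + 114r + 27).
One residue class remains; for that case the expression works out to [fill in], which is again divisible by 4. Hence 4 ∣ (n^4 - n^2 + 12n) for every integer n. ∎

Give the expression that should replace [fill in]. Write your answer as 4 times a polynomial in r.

4(64r^4 + 128r^3 + 92r^2 + 40r + 9)

Only n ≡ 2 (mod 4) is unaccounted for. Put n = 4r+2:
(4r+2)^4 - (4r+2)^2 + 12(4r+2) expands to 256r^4 + 512r^3 + 368r^2 + 160r + 36,
and factoring out 4 leaves 4(64r^4 + 128r^3 + 92r^2 + 40r + 9).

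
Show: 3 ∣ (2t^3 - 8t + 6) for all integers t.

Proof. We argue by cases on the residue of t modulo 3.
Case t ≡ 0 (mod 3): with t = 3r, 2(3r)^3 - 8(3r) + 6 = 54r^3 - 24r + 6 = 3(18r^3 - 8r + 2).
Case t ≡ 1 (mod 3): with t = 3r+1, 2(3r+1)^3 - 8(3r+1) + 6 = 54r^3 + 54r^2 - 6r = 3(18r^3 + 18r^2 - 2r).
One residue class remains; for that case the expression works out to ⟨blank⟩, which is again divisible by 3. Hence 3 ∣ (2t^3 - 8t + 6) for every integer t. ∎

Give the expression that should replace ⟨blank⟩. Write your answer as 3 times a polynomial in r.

Only t ≡ 2 (mod 3) is unaccounted for. Put t = 3r+2:
2(3r+2)^3 - 8(3r+2) + 6 expands to 54r^3 + 108r^2 + 48r + 6,
and factoring out 3 leaves 3(18r^3 + 36r^2 + 16r + 2).

3(18r^3 + 36r^2 + 16r + 2)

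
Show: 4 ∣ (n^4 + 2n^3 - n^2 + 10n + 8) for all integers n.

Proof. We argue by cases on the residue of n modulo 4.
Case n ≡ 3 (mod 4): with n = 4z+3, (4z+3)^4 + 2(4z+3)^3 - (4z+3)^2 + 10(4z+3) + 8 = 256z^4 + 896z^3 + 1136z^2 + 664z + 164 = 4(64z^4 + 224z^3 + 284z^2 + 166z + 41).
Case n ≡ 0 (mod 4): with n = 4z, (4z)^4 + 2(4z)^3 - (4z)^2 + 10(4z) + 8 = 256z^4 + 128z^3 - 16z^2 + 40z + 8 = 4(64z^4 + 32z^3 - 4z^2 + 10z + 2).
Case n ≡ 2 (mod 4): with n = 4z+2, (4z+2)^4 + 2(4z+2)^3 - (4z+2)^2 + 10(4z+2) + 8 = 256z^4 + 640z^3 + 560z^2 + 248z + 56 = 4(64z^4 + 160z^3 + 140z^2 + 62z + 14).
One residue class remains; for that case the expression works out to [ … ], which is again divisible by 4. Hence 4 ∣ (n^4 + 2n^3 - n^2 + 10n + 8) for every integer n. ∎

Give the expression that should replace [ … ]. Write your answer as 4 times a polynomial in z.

4(64z^4 + 96z^3 + 44z^2 + 18z + 5)

Only n ≡ 1 (mod 4) is unaccounted for. Put n = 4z+1:
(4z+1)^4 + 2(4z+1)^3 - (4z+1)^2 + 10(4z+1) + 8 expands to 256z^4 + 384z^3 + 176z^2 + 72z + 20,
and factoring out 4 leaves 4(64z^4 + 96z^3 + 44z^2 + 18z + 5).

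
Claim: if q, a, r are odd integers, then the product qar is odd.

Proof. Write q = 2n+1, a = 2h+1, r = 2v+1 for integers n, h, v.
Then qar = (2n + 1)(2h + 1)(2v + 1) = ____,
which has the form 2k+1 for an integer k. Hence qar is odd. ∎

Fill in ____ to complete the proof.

Expanding: (2n + 1)(2h + 1)(2v + 1) = 8hnv + 4hn + 4hv + 2h + 4nv + 2n + 2v + 1.
Every term except the constant is even, so this is 2(4hnv + 2hn + 2hv + h + 2nv + n + v) + 1,
and 4hnv + 2hn + 2hv + h + 2nv + n + v ∈ ℤ gives the required form.

2(4hnv + 2hn + 2hv + h + 2nv + n + v) + 1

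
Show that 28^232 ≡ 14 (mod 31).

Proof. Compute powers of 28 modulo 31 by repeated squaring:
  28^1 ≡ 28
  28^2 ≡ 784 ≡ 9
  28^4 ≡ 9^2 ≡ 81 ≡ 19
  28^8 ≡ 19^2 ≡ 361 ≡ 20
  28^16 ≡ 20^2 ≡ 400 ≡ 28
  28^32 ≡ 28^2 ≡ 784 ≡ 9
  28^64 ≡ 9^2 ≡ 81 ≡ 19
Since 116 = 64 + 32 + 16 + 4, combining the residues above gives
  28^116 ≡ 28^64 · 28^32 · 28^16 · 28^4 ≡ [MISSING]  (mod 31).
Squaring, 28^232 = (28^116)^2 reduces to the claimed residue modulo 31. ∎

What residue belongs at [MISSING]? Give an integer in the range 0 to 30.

18

28^64 · 28^32 · 28^16 · 28^4 ≡ 19 · 9 · 28 · 19 = 90972.
90972 mod 31 = 18, so 28^116 ≡ 18 (mod 31).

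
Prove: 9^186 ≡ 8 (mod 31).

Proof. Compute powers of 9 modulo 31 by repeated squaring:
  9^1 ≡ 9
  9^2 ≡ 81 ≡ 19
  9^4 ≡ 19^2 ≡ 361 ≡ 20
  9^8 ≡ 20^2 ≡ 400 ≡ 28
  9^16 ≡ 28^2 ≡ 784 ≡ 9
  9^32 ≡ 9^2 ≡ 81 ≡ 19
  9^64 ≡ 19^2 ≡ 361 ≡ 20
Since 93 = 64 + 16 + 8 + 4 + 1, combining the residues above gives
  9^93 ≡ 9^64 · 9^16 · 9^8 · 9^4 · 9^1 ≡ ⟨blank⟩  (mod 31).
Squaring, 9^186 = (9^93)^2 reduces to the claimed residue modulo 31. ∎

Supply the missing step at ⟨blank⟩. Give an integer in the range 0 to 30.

16

9^64 · 9^16 · 9^8 · 9^4 · 9^1 ≡ 20 · 9 · 28 · 20 · 9 = 907200.
907200 mod 31 = 16, so 9^93 ≡ 16 (mod 31).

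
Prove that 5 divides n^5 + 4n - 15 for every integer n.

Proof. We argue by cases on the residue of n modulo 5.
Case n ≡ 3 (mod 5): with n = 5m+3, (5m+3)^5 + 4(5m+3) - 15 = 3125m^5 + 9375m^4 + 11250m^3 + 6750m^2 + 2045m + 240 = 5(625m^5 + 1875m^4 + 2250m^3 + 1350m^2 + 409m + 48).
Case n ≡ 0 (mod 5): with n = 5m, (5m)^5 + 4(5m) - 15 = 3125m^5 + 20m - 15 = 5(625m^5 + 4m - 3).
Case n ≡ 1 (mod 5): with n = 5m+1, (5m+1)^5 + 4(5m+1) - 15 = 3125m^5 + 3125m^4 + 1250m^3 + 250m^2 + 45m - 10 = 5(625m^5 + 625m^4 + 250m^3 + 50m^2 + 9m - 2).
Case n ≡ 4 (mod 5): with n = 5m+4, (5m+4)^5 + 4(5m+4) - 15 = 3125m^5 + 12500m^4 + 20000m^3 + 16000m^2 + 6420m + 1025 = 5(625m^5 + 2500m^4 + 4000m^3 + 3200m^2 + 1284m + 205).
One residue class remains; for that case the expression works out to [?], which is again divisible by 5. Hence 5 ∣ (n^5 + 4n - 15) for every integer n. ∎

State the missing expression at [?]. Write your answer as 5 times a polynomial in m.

5(625m^5 + 1250m^4 + 1000m^3 + 400m^2 + 84m + 5)

Only n ≡ 2 (mod 5) is unaccounted for. Put n = 5m+2:
(5m+2)^5 + 4(5m+2) - 15 expands to 3125m^5 + 6250m^4 + 5000m^3 + 2000m^2 + 420m + 25,
and factoring out 5 leaves 5(625m^5 + 1250m^4 + 1000m^3 + 400m^2 + 84m + 5).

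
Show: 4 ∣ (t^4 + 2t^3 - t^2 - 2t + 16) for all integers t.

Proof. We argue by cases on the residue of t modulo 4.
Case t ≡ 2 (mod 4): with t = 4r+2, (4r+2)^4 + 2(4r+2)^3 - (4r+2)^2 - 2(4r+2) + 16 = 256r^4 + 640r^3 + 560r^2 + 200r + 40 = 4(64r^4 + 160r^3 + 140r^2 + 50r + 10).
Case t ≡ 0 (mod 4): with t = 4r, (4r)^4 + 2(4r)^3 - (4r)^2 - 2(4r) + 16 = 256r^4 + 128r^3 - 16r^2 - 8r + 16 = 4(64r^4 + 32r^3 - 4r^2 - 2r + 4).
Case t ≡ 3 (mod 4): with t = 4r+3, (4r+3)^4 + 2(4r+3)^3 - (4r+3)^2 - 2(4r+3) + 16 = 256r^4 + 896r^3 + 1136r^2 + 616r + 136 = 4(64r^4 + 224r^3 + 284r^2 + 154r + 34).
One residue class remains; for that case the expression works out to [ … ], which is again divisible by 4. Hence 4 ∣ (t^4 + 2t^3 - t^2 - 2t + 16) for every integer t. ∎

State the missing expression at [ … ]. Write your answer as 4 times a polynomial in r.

4(64r^4 + 96r^3 + 44r^2 + 6r + 4)

The residues treated are {2, 0, 3}, so the missing case is t ≡ 1 (mod 4); write t = 4r+1.
Then (4r+1)^4 + 2(4r+1)^3 - (4r+1)^2 - 2(4r+1) + 16 = 256r^4 + 384r^3 + 176r^2 + 24r + 16 = 4(64r^4 + 96r^3 + 44r^2 + 6r + 4).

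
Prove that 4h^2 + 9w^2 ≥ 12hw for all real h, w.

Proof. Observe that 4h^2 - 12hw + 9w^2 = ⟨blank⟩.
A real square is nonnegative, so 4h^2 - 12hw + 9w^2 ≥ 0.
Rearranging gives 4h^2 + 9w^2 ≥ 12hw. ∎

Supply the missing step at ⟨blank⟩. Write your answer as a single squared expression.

(2h - 3w)^2

The leading and trailing coefficients are 2^2 and 3^2, and 12 = 2·2·3, so the trinomial is (2h - 3w)^2.
Hence 4h^2 - 12hw + 9w^2 ≥ 0.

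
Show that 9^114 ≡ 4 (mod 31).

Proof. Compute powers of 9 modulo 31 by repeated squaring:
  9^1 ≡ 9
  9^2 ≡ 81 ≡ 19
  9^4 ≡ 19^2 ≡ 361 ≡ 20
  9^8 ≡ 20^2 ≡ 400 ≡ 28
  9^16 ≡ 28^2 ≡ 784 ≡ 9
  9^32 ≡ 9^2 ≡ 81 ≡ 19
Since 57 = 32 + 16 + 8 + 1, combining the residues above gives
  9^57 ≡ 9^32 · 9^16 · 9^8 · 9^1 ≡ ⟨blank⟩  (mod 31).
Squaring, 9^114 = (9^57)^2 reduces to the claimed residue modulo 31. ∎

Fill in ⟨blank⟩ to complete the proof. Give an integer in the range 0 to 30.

9^32 · 9^16 · 9^8 · 9^1 ≡ 19 · 9 · 28 · 9 = 43092.
43092 mod 31 = 2, so 9^57 ≡ 2 (mod 31).

2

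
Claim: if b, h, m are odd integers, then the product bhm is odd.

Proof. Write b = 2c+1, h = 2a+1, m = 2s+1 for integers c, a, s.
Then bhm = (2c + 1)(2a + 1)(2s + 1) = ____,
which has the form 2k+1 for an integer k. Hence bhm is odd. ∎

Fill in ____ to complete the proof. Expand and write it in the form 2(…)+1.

(2c + 1)(2a + 1)(2s + 1) = 8acs + 4ac + 4as + 2a + 4cs + 2c + 2s + 1
= 2(4acs + 2ac + 2as + a + 2cs + c + s) + 1.
Since 4acs + 2ac + 2as + a + 2cs + c + s is an integer, the product is of the form 2k+1 for an integer k.

2(4acs + 2ac + 2as + a + 2cs + c + s) + 1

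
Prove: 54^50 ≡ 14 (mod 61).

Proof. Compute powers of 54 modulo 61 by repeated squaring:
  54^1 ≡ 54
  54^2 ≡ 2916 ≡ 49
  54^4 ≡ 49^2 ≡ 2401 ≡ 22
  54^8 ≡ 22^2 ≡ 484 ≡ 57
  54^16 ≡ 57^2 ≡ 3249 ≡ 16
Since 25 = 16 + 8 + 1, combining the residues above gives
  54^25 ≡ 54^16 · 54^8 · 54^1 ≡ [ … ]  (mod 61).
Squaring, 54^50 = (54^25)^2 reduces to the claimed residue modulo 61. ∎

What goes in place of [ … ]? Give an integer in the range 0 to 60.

54^16 · 54^8 · 54^1 ≡ 16 · 57 · 54 = 49248.
49248 mod 61 = 21, so 54^25 ≡ 21 (mod 61).

21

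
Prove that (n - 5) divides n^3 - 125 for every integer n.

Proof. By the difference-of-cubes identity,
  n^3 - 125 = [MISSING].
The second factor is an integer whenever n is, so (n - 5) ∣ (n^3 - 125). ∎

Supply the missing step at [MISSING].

(n - 5)(n^2 + 5n + 25)

a^3 - b^3 = (a - b)(a^2 + ab + b^2). With a = n, b = 5:
n^3 - 125 = (n - 5)(n^2 + 5n + 25).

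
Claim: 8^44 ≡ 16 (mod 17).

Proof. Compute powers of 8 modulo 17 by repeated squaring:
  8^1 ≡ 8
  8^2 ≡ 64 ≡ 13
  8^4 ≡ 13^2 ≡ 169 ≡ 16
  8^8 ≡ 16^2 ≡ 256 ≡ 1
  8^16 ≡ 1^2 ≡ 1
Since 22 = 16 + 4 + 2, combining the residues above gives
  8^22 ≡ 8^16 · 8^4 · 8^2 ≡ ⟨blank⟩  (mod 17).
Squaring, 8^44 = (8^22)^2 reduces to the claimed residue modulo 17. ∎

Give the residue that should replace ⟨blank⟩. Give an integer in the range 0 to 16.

8^16 · 8^4 · 8^2 ≡ 1 · 16 · 13 = 208.
208 mod 17 = 4, so 8^22 ≡ 4 (mod 17).

4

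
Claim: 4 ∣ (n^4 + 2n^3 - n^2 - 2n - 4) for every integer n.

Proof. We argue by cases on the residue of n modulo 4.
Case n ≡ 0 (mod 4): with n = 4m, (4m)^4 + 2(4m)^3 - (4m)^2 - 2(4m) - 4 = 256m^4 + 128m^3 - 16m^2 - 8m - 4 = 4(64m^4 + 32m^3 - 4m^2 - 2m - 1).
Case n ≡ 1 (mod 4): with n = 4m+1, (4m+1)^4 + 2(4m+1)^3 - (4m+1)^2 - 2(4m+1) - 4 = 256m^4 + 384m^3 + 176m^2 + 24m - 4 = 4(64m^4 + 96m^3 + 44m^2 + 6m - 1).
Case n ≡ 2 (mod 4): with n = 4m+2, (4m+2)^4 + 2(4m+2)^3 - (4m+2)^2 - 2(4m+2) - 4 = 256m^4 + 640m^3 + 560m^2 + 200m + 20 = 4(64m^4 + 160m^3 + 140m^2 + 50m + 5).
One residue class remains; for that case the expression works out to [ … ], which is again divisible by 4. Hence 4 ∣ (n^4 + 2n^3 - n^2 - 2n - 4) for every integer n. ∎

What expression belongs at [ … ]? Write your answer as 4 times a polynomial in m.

4(64m^4 + 224m^3 + 284m^2 + 154m + 29)

The residues treated are {0, 1, 2}, so the missing case is n ≡ 3 (mod 4); write n = 4m+3.
Then (4m+3)^4 + 2(4m+3)^3 - (4m+3)^2 - 2(4m+3) - 4 = 256m^4 + 896m^3 + 1136m^2 + 616m + 116 = 4(64m^4 + 224m^3 + 284m^2 + 154m + 29).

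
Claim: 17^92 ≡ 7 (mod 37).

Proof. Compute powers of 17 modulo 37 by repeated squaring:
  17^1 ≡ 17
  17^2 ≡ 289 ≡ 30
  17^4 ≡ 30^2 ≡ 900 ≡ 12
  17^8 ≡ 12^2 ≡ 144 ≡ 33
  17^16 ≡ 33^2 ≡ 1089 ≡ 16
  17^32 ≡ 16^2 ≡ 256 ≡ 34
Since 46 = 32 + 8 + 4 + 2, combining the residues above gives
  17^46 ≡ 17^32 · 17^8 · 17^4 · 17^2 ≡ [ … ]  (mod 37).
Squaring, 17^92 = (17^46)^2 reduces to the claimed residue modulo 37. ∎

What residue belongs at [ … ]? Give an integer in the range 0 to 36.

17^32 · 17^8 · 17^4 · 17^2 ≡ 34 · 33 · 12 · 30 = 403920.
403920 mod 37 = 28, so 17^46 ≡ 28 (mod 37).

28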